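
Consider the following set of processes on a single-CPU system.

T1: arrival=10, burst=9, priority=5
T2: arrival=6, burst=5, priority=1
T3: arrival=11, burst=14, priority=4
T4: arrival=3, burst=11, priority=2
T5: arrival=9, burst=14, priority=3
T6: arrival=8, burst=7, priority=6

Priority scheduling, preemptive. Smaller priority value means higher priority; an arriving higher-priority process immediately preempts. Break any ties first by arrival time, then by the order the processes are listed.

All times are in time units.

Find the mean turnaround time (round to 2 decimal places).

Timeline: | idle 0-3 | T4 3-6 | T2 6-11 | T4 11-19 | T5 19-33 | T3 33-47 | T1 47-56 | T6 56-63 |
Completion: T1=56  T2=11  T3=47  T4=19  T5=33  T6=63
Turnaround times: T1=46, T2=5, T3=36, T4=16, T5=24, T6=55
Average turnaround = (46+5+36+16+24+55) / 6 = 182/6 = 30.33

30.33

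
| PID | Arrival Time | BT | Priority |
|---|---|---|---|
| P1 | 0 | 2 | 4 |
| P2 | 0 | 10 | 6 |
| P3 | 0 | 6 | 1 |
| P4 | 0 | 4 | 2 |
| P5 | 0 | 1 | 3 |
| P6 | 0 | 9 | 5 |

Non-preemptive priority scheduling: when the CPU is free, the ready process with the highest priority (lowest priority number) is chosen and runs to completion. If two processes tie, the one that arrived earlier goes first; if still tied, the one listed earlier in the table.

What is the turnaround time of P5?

11

Gantt: | P3 0-6 | P4 6-10 | P5 10-11 | P1 11-13 | P6 13-22 | P2 22-32 |
Completion: P1=13  P2=32  P3=6  P4=10  P5=11  P6=22
Turnaround(P5) = completion − arrival = 11 − 0 = 11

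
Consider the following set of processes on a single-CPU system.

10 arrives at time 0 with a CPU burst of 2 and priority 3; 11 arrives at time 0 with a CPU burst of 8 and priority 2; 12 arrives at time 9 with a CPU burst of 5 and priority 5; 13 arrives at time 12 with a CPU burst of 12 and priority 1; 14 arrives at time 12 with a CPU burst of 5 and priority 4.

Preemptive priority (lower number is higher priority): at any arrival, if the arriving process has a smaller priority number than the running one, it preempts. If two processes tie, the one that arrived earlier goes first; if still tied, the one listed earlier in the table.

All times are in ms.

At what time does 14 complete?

29

Timeline: | 11 0-8 | 10 8-10 | 12 10-12 | 13 12-24 | 14 24-29 | 12 29-32 |
Completion: 10=10  11=8  12=32  13=24  14=29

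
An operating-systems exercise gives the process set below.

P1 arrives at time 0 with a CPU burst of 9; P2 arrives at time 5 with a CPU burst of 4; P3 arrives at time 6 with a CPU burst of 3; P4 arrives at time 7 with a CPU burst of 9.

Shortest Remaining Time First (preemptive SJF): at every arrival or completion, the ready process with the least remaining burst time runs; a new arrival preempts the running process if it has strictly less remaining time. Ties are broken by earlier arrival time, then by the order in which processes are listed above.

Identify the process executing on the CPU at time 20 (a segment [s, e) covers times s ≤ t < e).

P4

Gantt: | P1 0-9 | P3 9-12 | P2 12-16 | P4 16-25 |
Completion: P1=9  P2=16  P3=12  P4=25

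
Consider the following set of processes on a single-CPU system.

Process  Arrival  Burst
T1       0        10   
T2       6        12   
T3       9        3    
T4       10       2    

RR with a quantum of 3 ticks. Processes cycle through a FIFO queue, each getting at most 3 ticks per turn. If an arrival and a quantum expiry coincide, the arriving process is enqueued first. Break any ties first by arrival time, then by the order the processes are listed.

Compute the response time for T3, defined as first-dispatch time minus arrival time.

3

Timeline: | T1 0-6 | T2 6-9 | T1 9-12 | T3 12-15 | T2 15-18 | T4 18-20 | T1 20-21 | T2 21-27 |
Completion: T1=21  T2=27  T3=15  T4=20
Response(T3) = first start − arrival = 12 − 9 = 3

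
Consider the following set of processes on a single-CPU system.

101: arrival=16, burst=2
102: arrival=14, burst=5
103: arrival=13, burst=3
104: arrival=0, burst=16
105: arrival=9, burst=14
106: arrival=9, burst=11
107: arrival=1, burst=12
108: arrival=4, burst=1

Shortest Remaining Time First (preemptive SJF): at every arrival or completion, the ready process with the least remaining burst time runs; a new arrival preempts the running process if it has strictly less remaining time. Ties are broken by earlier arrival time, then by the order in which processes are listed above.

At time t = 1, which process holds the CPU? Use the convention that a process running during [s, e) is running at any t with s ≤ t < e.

Timeline: | 104 0-1 | 107 1-4 | 108 4-5 | 107 5-14 | 103 14-17 | 101 17-19 | 102 19-24 | 106 24-35 | 105 35-49 | 104 49-64 |
Completion: 101=19  102=24  103=17  104=64  105=49  106=35  107=14  108=5
Turnaround (C−A): 101=3  102=10  103=4  104=64  105=40  106=26  107=13  108=1

107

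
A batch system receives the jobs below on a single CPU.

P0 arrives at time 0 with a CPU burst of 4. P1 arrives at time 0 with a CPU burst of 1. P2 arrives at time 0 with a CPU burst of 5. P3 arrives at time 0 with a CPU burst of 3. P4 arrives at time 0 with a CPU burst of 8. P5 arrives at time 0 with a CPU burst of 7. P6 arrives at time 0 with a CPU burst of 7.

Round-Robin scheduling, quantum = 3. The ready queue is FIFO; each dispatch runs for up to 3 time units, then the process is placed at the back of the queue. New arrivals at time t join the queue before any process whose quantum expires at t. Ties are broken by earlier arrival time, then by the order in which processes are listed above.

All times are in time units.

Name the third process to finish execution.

P0

Timeline: | P0 0-3 | P1 3-4 | P2 4-7 | P3 7-10 | P4 10-13 | P5 13-16 | P6 16-19 | P0 19-20 | P2 20-22 | P4 22-25 | P5 25-28 | P6 28-31 | P4 31-33 | P5 33-34 | P6 34-35 |
Completion: P0=20  P1=4  P2=22  P3=10  P4=33  P5=34  P6=35
Finish order: P1 → P3 → P0 → P2 → P4 → P5 → P6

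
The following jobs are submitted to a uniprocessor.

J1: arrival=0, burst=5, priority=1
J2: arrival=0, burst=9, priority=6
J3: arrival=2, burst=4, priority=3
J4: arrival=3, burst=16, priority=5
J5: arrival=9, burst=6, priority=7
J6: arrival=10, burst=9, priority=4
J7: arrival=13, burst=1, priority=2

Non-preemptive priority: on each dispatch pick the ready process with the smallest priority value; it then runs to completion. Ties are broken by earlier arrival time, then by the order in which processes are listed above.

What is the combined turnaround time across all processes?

Schedule: | J1 0-5 | J3 5-9 | J4 9-25 | J7 25-26 | J6 26-35 | J2 35-44 | J5 44-50 |
Completion: J1=5  J2=44  J3=9  J4=25  J5=50  J6=35  J7=26
Turnaround = completion − arrival: J1=5, J2=44, J3=7, J4=22, J5=41, J6=25, J7=13
Total turnaround = 5 + 44 + 7 + 22 + 41 + 25 + 13 = 157

157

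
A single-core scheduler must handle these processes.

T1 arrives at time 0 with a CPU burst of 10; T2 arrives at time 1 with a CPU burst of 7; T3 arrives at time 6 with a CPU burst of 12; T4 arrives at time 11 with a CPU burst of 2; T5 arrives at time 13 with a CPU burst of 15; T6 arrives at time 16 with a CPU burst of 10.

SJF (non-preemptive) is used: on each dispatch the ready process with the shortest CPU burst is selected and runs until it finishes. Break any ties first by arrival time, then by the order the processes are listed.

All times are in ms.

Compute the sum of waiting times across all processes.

Schedule: | T1 0-10 | T2 10-17 | T4 17-19 | T6 19-29 | T3 29-41 | T5 41-56 |
Completion: T1=10  T2=17  T3=41  T4=19  T5=56  T6=29
Waiting = turnaround − burst: T1=0, T2=9, T3=23, T4=6, T5=28, T6=3
Total waiting = 0 + 9 + 23 + 6 + 28 + 3 = 69

69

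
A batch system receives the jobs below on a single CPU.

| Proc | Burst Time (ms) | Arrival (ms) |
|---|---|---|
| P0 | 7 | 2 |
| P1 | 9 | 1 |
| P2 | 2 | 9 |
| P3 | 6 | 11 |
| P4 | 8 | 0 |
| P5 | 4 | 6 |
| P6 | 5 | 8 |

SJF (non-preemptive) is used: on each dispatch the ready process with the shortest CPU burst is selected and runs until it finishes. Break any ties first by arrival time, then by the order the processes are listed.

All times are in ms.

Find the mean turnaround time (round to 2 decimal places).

16.29

Schedule: | P4 0-8 | P5 8-12 | P2 12-14 | P6 14-19 | P3 19-25 | P0 25-32 | P1 32-41 |
Completion: P0=32  P1=41  P2=14  P3=25  P4=8  P5=12  P6=19
Turnaround (C−A): P0=30  P1=40  P2=5  P3=14  P4=8  P5=6  P6=11
Turnaround times: P0=30, P1=40, P2=5, P3=14, P4=8, P5=6, P6=11
Average turnaround = (30+40+5+14+8+6+11) / 7 = 114/7 = 16.29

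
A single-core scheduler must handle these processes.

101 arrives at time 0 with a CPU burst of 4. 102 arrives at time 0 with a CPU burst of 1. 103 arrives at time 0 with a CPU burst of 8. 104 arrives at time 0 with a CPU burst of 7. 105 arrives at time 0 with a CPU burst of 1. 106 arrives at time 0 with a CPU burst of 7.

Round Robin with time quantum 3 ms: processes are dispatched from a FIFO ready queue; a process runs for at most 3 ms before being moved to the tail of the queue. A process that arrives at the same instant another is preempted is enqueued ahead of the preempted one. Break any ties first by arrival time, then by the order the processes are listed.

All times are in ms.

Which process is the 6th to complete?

Schedule: | 101 0-3 | 102 3-4 | 103 4-7 | 104 7-10 | 105 10-11 | 106 11-14 | 101 14-15 | 103 15-18 | 104 18-21 | 106 21-24 | 103 24-26 | 104 26-27 | 106 27-28 |
Completion: 101=15  102=4  103=26  104=27  105=11  106=28
Finish order: 102 → 105 → 101 → 103 → 104 → 106

106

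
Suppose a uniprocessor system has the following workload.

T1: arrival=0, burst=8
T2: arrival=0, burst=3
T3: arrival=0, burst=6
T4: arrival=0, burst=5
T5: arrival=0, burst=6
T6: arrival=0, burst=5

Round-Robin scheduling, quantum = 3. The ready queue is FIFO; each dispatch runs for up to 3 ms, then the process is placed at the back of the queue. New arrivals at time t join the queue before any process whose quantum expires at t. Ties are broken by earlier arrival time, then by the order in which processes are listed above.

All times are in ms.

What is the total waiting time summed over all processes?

Timeline: | T1 0-3 | T2 3-6 | T3 6-9 | T4 9-12 | T5 12-15 | T6 15-18 | T1 18-21 | T3 21-24 | T4 24-26 | T5 26-29 | T6 29-31 | T1 31-33 |
Completion: T1=33  T2=6  T3=24  T4=26  T5=29  T6=31
Turnaround (C−A): T1=33  T2=6  T3=24  T4=26  T5=29  T6=31
Waiting = turnaround − burst: T1=25, T2=3, T3=18, T4=21, T5=23, T6=26
Total waiting = 25 + 3 + 18 + 21 + 23 + 26 = 116

116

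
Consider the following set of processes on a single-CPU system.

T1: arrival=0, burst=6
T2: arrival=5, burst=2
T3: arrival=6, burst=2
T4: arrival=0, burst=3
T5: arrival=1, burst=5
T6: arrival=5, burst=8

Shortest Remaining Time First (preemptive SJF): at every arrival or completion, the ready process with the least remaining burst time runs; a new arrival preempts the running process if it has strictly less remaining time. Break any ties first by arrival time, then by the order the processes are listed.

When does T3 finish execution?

9

Timeline: | T4 0-3 | T5 3-5 | T2 5-7 | T3 7-9 | T5 9-12 | T1 12-18 | T6 18-26 |
Completion: T1=18  T2=7  T3=9  T4=3  T5=12  T6=26
Turnaround (C−A): T1=18  T2=2  T3=3  T4=3  T5=11  T6=21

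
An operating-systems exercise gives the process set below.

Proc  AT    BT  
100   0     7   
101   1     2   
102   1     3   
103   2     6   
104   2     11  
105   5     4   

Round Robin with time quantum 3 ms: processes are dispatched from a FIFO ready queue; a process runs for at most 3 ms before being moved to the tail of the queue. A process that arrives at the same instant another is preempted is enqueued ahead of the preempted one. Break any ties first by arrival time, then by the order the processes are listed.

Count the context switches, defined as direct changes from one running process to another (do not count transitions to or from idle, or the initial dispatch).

Schedule: | 100 0-3 | 101 3-5 | 102 5-8 | 103 8-11 | 104 11-14 | 100 14-17 | 105 17-20 | 103 20-23 | 104 23-26 | 100 26-27 | 105 27-28 | 104 28-33 |
Completion: 100=27  101=5  102=8  103=23  104=33  105=28

11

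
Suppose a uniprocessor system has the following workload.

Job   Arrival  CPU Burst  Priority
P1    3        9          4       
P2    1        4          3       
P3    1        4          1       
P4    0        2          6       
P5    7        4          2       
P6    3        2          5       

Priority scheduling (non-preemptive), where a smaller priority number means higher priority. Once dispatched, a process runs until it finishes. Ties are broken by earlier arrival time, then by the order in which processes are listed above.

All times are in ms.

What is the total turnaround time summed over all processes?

Schedule: | P4 0-2 | P3 2-6 | P2 6-10 | P5 10-14 | P1 14-23 | P6 23-25 |
Completion: P1=23  P2=10  P3=6  P4=2  P5=14  P6=25
Turnaround = completion − arrival: P1=20, P2=9, P3=5, P4=2, P5=7, P6=22
Total turnaround = 20 + 9 + 5 + 2 + 7 + 22 = 65

65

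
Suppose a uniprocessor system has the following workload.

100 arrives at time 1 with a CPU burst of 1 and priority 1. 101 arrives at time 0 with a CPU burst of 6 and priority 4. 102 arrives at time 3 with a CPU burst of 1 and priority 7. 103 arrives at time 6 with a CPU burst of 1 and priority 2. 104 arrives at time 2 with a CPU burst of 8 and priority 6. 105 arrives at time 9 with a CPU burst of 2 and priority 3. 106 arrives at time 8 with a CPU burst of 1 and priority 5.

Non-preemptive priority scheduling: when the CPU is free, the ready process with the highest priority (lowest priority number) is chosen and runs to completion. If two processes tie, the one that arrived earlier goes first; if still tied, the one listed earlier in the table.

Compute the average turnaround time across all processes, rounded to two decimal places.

7.29

Timeline: | 101 0-6 | 100 6-7 | 103 7-8 | 106 8-9 | 105 9-11 | 104 11-19 | 102 19-20 |
Completion: 100=7  101=6  102=20  103=8  104=19  105=11  106=9
Turnaround (C−A): 100=6  101=6  102=17  103=2  104=17  105=2  106=1
Turnaround times: 100=6, 101=6, 102=17, 103=2, 104=17, 105=2, 106=1
Average turnaround = (6+6+17+2+17+2+1) / 7 = 51/7 = 7.29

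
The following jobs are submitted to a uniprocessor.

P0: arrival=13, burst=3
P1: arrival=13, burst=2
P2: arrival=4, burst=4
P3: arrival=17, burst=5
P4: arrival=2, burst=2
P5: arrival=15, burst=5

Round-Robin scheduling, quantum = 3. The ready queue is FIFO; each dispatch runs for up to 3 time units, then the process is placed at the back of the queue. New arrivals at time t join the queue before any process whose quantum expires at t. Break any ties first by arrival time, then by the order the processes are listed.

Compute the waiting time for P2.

Timeline: | idle 0-2 | P4 2-4 | P2 4-8 | idle 8-13 | P0 13-16 | P1 16-18 | P5 18-21 | P3 21-24 | P5 24-26 | P3 26-28 |
Completion: P0=16  P1=18  P2=8  P3=28  P4=4  P5=26
Turnaround (C−A): P0=3  P1=5  P2=4  P3=11  P4=2  P5=11
Waiting(P2) = turnaround − burst = 4 − 4 = 0

0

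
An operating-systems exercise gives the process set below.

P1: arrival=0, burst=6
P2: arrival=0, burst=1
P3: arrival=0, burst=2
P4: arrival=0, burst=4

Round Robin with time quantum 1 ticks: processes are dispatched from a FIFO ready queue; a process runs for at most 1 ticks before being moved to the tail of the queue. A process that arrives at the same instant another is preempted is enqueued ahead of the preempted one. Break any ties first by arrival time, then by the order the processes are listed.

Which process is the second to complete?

Schedule: | P1 0-1 | P2 1-2 | P3 2-3 | P4 3-4 | P1 4-5 | P3 5-6 | P4 6-7 | P1 7-8 | P4 8-9 | P1 9-10 | P4 10-11 | P1 11-13 |
Completion: P1=13  P2=2  P3=6  P4=11
Turnaround (C−A): P1=13  P2=2  P3=6  P4=11
Finish order: P2 → P3 → P4 → P1

P3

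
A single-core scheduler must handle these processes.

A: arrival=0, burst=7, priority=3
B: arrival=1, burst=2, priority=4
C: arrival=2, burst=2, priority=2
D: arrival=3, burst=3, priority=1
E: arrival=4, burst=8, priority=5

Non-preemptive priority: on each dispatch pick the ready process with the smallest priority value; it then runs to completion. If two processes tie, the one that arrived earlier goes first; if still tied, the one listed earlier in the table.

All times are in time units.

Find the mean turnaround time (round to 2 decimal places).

11.00

Timeline: | A 0-7 | D 7-10 | C 10-12 | B 12-14 | E 14-22 |
Completion: A=7  B=14  C=12  D=10  E=22
Turnaround (C−A): A=7  B=13  C=10  D=7  E=18
Turnaround times: A=7, B=13, C=10, D=7, E=18
Average turnaround = (7+13+10+7+18) / 5 = 55/5 = 11.00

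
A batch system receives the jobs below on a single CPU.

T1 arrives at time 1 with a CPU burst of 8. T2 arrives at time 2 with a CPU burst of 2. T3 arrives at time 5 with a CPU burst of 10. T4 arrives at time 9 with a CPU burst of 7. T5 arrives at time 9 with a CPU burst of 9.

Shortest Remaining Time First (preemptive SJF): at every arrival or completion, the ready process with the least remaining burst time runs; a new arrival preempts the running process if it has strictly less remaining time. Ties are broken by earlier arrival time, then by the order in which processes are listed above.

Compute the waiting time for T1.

Timeline: | idle 0-1 | T1 1-2 | T2 2-4 | T1 4-11 | T4 11-18 | T5 18-27 | T3 27-37 |
Completion: T1=11  T2=4  T3=37  T4=18  T5=27
Turnaround (C−A): T1=10  T2=2  T3=32  T4=9  T5=18
Waiting(T1) = turnaround − burst = 10 − 8 = 2

2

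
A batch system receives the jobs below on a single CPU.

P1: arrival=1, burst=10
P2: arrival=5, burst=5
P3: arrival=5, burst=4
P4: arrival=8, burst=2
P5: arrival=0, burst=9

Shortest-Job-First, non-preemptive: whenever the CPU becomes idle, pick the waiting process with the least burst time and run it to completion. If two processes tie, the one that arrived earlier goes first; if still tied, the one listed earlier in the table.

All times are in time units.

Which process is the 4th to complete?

P2

Gantt: | P5 0-9 | P4 9-11 | P3 11-15 | P2 15-20 | P1 20-30 |
Completion: P1=30  P2=20  P3=15  P4=11  P5=9
Turnaround (C−A): P1=29  P2=15  P3=10  P4=3  P5=9
Finish order: P5 → P4 → P3 → P2 → P1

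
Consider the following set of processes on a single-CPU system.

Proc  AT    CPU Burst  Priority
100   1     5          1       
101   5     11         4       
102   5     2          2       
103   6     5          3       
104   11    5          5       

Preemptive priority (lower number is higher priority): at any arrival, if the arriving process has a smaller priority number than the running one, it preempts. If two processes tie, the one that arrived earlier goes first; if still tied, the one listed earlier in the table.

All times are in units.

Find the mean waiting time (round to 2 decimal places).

4.80

Timeline: | idle 0-1 | 100 1-6 | 102 6-8 | 103 8-13 | 101 13-24 | 104 24-29 |
Completion: 100=6  101=24  102=8  103=13  104=29
Turnaround (C−A): 100=5  101=19  102=3  103=7  104=18
Waiting times: 100=0, 101=8, 102=1, 103=2, 104=13
Average waiting = (0+8+1+2+13) / 5 = 24/5 = 4.80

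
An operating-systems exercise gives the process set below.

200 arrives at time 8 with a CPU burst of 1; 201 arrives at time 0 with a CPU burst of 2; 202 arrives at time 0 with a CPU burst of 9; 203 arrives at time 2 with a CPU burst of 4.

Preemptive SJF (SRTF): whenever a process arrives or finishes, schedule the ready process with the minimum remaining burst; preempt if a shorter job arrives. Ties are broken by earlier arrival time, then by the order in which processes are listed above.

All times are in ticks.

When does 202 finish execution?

16

Timeline: | 201 0-2 | 203 2-6 | 202 6-8 | 200 8-9 | 202 9-16 |
Completion: 200=9  201=2  202=16  203=6
Turnaround (C−A): 200=1  201=2  202=16  203=4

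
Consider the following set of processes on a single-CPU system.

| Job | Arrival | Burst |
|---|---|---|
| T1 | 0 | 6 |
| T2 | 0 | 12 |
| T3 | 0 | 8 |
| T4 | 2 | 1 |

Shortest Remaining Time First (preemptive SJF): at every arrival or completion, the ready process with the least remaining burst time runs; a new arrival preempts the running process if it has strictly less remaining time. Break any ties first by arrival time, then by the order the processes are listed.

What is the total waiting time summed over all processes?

23

Gantt: | T1 0-2 | T4 2-3 | T1 3-7 | T3 7-15 | T2 15-27 |
Completion: T1=7  T2=27  T3=15  T4=3
Turnaround (C−A): T1=7  T2=27  T3=15  T4=1
Waiting = turnaround − burst: T1=1, T2=15, T3=7, T4=0
Total waiting = 1 + 15 + 7 + 0 = 23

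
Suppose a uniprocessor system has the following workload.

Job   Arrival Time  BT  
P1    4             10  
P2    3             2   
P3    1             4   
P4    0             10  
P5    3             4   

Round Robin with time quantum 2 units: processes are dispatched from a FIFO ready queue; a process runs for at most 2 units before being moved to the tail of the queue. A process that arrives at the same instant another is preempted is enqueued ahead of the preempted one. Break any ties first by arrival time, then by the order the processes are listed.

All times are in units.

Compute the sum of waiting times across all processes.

Timeline: | P4 0-2 | P3 2-4 | P4 4-6 | P2 6-8 | P5 8-10 | P1 10-12 | P3 12-14 | P4 14-16 | P5 16-18 | P1 18-20 | P4 20-22 | P1 22-24 | P4 24-26 | P1 26-30 |
Completion: P1=30  P2=8  P3=14  P4=26  P5=18
Waiting = turnaround − burst: P1=16, P2=3, P3=9, P4=16, P5=11
Total waiting = 16 + 3 + 9 + 16 + 11 = 55

55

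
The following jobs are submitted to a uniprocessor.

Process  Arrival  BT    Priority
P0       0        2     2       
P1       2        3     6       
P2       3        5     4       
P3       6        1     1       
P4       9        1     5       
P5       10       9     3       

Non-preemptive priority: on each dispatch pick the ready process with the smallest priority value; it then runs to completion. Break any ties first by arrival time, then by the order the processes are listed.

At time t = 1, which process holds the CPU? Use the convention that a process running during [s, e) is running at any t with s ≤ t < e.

Schedule: | P0 0-2 | P1 2-5 | P2 5-10 | P3 10-11 | P5 11-20 | P4 20-21 |
Completion: P0=2  P1=5  P2=10  P3=11  P4=21  P5=20
Turnaround (C−A): P0=2  P1=3  P2=7  P3=5  P4=12  P5=10

P0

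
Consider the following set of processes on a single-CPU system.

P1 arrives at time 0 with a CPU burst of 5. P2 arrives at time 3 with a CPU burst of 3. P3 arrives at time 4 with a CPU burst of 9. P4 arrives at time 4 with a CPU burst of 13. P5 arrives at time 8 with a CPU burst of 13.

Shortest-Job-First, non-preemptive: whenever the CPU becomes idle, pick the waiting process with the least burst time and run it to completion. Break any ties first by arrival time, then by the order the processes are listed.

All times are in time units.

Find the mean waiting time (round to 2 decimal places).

Gantt: | P1 0-5 | P2 5-8 | P3 8-17 | P4 17-30 | P5 30-43 |
Completion: P1=5  P2=8  P3=17  P4=30  P5=43
Turnaround (C−A): P1=5  P2=5  P3=13  P4=26  P5=35
Waiting times: P1=0, P2=2, P3=4, P4=13, P5=22
Average waiting = (0+2+4+13+22) / 5 = 41/5 = 8.20

8.20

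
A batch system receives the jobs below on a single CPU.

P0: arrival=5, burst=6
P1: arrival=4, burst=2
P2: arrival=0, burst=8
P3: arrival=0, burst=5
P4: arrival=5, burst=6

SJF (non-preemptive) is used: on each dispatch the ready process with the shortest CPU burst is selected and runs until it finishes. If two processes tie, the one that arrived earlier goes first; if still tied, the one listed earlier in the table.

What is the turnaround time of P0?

8

Timeline: | P3 0-5 | P1 5-7 | P0 7-13 | P4 13-19 | P2 19-27 |
Completion: P0=13  P1=7  P2=27  P3=5  P4=19
Turnaround(P0) = completion − arrival = 13 − 5 = 8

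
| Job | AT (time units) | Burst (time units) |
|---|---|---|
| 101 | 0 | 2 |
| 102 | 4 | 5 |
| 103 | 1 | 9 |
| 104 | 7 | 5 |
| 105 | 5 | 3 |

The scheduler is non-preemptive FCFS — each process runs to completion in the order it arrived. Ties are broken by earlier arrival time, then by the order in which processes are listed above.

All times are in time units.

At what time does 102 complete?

16

Schedule: | 101 0-2 | 103 2-11 | 102 11-16 | 105 16-19 | 104 19-24 |
Completion: 101=2  102=16  103=11  104=24  105=19
Turnaround (C−A): 101=2  102=12  103=10  104=17  105=14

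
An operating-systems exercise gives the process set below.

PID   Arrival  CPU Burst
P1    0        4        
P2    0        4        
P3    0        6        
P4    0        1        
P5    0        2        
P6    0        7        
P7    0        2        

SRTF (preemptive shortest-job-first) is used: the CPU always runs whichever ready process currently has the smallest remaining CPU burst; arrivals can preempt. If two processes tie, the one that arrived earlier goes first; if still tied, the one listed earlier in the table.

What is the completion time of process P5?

Timeline: | P4 0-1 | P5 1-3 | P7 3-5 | P1 5-9 | P2 9-13 | P3 13-19 | P6 19-26 |
Completion: P1=9  P2=13  P3=19  P4=1  P5=3  P6=26  P7=5

3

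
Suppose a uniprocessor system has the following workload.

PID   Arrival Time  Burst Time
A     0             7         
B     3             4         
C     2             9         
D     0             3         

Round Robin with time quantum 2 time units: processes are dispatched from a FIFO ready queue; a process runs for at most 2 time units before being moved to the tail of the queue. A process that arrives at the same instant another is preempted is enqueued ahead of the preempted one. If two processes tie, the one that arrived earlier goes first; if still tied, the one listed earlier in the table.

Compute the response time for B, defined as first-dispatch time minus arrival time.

Schedule: | A 0-2 | D 2-4 | C 4-6 | A 6-8 | B 8-10 | D 10-11 | C 11-13 | A 13-15 | B 15-17 | C 17-19 | A 19-20 | C 20-23 |
Completion: A=20  B=17  C=23  D=11
Turnaround (C−A): A=20  B=14  C=21  D=11
Response(B) = first start − arrival = 8 − 3 = 5

5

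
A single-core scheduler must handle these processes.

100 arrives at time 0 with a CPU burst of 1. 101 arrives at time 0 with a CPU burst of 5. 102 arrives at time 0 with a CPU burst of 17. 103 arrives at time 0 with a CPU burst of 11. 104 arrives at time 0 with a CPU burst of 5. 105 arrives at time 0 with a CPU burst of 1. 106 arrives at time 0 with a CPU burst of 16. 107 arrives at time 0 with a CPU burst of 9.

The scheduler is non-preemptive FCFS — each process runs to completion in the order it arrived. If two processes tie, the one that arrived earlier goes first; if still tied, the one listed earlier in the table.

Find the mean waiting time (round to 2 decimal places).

Gantt: | 100 0-1 | 101 1-6 | 102 6-23 | 103 23-34 | 104 34-39 | 105 39-40 | 106 40-56 | 107 56-65 |
Completion: 100=1  101=6  102=23  103=34  104=39  105=40  106=56  107=65
Turnaround (C−A): 100=1  101=6  102=23  103=34  104=39  105=40  106=56  107=65
Waiting times: 100=0, 101=1, 102=6, 103=23, 104=34, 105=39, 106=40, 107=56
Average waiting = (0+1+6+23+34+39+40+56) / 8 = 199/8 = 24.88

24.88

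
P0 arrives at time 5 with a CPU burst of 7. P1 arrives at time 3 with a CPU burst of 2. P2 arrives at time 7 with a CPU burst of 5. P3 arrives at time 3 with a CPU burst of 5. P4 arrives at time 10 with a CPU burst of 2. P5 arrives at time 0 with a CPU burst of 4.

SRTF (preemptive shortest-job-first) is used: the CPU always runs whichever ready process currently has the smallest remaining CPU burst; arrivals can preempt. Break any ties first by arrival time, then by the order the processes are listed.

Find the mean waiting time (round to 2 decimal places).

4.00

Schedule: | P5 0-4 | P1 4-6 | P3 6-11 | P4 11-13 | P2 13-18 | P0 18-25 |
Completion: P0=25  P1=6  P2=18  P3=11  P4=13  P5=4
Turnaround (C−A): P0=20  P1=3  P2=11  P3=8  P4=3  P5=4
Waiting times: P0=13, P1=1, P2=6, P3=3, P4=1, P5=0
Average waiting = (13+1+6+3+1+0) / 6 = 24/6 = 4.00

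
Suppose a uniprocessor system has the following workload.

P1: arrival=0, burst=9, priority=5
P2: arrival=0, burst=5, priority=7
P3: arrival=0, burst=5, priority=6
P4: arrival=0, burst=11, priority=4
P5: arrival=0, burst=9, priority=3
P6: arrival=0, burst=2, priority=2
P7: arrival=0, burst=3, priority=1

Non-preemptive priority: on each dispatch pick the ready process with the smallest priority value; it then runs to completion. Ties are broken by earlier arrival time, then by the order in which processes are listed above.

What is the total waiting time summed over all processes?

Gantt: | P7 0-3 | P6 3-5 | P5 5-14 | P4 14-25 | P1 25-34 | P3 34-39 | P2 39-44 |
Completion: P1=34  P2=44  P3=39  P4=25  P5=14  P6=5  P7=3
Waiting = turnaround − burst: P1=25, P2=39, P3=34, P4=14, P5=5, P6=3, P7=0
Total waiting = 25 + 39 + 34 + 14 + 5 + 3 + 0 = 120

120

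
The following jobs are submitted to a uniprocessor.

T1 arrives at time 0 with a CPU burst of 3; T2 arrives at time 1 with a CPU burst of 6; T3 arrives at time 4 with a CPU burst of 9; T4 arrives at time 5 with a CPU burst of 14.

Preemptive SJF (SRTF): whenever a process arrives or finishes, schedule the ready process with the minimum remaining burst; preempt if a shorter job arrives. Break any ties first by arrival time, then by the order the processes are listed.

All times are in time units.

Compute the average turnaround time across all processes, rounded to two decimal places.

13.00

Schedule: | T1 0-3 | T2 3-9 | T3 9-18 | T4 18-32 |
Completion: T1=3  T2=9  T3=18  T4=32
Turnaround (C−A): T1=3  T2=8  T3=14  T4=27
Turnaround times: T1=3, T2=8, T3=14, T4=27
Average turnaround = (3+8+14+27) / 4 = 52/4 = 13.00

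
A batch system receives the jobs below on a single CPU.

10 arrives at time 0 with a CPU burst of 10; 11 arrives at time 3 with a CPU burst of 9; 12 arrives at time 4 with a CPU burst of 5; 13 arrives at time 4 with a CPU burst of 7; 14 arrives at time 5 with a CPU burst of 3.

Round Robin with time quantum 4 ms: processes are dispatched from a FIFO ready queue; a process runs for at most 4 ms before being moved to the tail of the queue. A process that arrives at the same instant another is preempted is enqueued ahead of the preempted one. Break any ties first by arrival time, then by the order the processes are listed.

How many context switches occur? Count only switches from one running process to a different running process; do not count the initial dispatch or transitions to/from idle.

10

Gantt: | 10 0-4 | 11 4-8 | 12 8-12 | 13 12-16 | 10 16-20 | 14 20-23 | 11 23-27 | 12 27-28 | 13 28-31 | 10 31-33 | 11 33-34 |
Completion: 10=33  11=34  12=28  13=31  14=23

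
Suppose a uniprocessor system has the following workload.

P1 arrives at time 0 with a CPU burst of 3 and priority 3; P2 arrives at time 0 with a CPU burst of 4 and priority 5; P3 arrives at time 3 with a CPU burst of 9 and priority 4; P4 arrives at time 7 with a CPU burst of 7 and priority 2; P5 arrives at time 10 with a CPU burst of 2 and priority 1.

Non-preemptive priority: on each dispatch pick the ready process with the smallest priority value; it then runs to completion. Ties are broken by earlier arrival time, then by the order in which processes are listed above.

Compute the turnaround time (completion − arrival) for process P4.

Timeline: | P1 0-3 | P3 3-12 | P5 12-14 | P4 14-21 | P2 21-25 |
Completion: P1=3  P2=25  P3=12  P4=21  P5=14
Turnaround(P4) = completion − arrival = 21 − 7 = 14

14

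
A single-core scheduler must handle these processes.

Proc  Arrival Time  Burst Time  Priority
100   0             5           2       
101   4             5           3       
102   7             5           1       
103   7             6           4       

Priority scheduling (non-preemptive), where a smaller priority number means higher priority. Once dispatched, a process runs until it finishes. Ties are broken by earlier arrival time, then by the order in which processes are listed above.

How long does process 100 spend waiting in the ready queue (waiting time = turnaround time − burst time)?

0

Timeline: | 100 0-5 | 101 5-10 | 102 10-15 | 103 15-21 |
Completion: 100=5  101=10  102=15  103=21
Turnaround (C−A): 100=5  101=6  102=8  103=14
Waiting(100) = turnaround − burst = 5 − 5 = 0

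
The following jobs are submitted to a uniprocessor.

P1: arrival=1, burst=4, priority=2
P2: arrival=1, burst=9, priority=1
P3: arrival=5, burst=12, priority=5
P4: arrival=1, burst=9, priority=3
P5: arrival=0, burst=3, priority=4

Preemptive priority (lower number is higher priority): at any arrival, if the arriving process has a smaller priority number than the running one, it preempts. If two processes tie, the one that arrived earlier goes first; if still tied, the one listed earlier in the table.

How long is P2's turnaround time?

9

Gantt: | P5 0-1 | P2 1-10 | P1 10-14 | P4 14-23 | P5 23-25 | P3 25-37 |
Completion: P1=14  P2=10  P3=37  P4=23  P5=25
Turnaround (C−A): P1=13  P2=9  P3=32  P4=22  P5=25
Turnaround(P2) = completion − arrival = 10 − 1 = 9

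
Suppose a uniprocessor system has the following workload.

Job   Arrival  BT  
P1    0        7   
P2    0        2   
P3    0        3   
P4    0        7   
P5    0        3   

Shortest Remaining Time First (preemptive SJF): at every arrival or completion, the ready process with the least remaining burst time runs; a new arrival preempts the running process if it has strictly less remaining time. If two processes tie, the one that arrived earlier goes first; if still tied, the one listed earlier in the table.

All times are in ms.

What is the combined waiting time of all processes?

Gantt: | P2 0-2 | P3 2-5 | P5 5-8 | P1 8-15 | P4 15-22 |
Completion: P1=15  P2=2  P3=5  P4=22  P5=8
Turnaround (C−A): P1=15  P2=2  P3=5  P4=22  P5=8
Waiting = turnaround − burst: P1=8, P2=0, P3=2, P4=15, P5=5
Total waiting = 8 + 0 + 2 + 15 + 5 = 30

30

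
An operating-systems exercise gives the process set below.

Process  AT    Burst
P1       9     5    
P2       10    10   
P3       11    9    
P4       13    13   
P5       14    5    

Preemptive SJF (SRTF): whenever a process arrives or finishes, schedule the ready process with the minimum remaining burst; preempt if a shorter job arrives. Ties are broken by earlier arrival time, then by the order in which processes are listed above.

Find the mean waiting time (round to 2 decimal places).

Schedule: | idle 0-9 | P1 9-14 | P5 14-19 | P3 19-28 | P2 28-38 | P4 38-51 |
Completion: P1=14  P2=38  P3=28  P4=51  P5=19
Waiting times: P1=0, P2=18, P3=8, P4=25, P5=0
Average waiting = (0+18+8+25+0) / 5 = 51/5 = 10.20

10.20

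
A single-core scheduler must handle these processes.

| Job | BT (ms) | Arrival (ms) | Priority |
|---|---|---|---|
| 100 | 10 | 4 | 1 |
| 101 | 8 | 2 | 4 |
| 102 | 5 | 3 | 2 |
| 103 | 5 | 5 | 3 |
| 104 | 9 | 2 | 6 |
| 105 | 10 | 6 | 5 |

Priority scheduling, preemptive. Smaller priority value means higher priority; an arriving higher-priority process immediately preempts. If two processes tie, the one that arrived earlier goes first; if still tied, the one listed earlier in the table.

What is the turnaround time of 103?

Gantt: | idle 0-2 | 101 2-3 | 102 3-4 | 100 4-14 | 102 14-18 | 103 18-23 | 101 23-30 | 105 30-40 | 104 40-49 |
Completion: 100=14  101=30  102=18  103=23  104=49  105=40
Turnaround (C−A): 100=10  101=28  102=15  103=18  104=47  105=34
Turnaround(103) = completion − arrival = 23 − 5 = 18

18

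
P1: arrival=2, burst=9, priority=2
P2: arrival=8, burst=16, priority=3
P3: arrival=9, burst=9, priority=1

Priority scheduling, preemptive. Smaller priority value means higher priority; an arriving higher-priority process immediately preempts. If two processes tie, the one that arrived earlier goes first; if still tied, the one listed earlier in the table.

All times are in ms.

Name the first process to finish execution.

P3

Schedule: | idle 0-2 | P1 2-9 | P3 9-18 | P1 18-20 | P2 20-36 |
Completion: P1=20  P2=36  P3=18
Turnaround (C−A): P1=18  P2=28  P3=9
Finish order: P3 → P1 → P2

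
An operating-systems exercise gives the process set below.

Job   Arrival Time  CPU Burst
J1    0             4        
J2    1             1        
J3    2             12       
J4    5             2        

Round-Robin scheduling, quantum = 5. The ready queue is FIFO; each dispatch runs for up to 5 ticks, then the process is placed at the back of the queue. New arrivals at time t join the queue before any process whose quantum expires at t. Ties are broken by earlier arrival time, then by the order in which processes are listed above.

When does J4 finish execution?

12

Gantt: | J1 0-4 | J2 4-5 | J3 5-10 | J4 10-12 | J3 12-19 |
Completion: J1=4  J2=5  J3=19  J4=12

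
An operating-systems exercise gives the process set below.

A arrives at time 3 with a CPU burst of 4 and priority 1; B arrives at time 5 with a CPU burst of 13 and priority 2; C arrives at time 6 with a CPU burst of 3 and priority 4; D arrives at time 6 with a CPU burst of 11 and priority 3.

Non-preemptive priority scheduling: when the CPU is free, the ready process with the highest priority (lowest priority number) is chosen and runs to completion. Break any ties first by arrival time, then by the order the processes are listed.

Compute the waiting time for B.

2

Gantt: | idle 0-3 | A 3-7 | B 7-20 | D 20-31 | C 31-34 |
Completion: A=7  B=20  C=34  D=31
Waiting(B) = turnaround − burst = 15 − 13 = 2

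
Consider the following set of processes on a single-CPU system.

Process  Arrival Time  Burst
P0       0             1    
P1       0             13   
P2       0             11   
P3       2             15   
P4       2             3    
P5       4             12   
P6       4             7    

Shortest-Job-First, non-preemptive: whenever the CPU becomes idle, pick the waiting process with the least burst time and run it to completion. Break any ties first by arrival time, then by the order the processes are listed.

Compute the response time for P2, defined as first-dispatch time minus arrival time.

Timeline: | P0 0-1 | P2 1-12 | P4 12-15 | P6 15-22 | P5 22-34 | P1 34-47 | P3 47-62 |
Completion: P0=1  P1=47  P2=12  P3=62  P4=15  P5=34  P6=22
Turnaround (C−A): P0=1  P1=47  P2=12  P3=60  P4=13  P5=30  P6=18
Response(P2) = first start − arrival = 1 − 0 = 1

1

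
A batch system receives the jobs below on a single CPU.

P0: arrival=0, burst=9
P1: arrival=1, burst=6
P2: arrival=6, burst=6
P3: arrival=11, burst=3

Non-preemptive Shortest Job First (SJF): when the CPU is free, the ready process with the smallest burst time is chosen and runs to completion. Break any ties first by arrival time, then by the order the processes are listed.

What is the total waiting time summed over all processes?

Gantt: | P0 0-9 | P1 9-15 | P3 15-18 | P2 18-24 |
Completion: P0=9  P1=15  P2=24  P3=18
Waiting = turnaround − burst: P0=0, P1=8, P2=12, P3=4
Total waiting = 0 + 8 + 12 + 4 = 24

24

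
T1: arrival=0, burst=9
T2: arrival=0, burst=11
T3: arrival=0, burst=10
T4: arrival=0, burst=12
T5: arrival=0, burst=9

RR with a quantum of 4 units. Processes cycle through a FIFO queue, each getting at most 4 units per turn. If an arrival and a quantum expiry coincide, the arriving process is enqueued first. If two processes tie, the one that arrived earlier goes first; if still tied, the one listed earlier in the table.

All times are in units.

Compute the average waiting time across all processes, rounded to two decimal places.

Schedule: | T1 0-4 | T2 4-8 | T3 8-12 | T4 12-16 | T5 16-20 | T1 20-24 | T2 24-28 | T3 28-32 | T4 32-36 | T5 36-40 | T1 40-41 | T2 41-44 | T3 44-46 | T4 46-50 | T5 50-51 |
Completion: T1=41  T2=44  T3=46  T4=50  T5=51
Turnaround (C−A): T1=41  T2=44  T3=46  T4=50  T5=51
Waiting times: T1=32, T2=33, T3=36, T4=38, T5=42
Average waiting = (32+33+36+38+42) / 5 = 181/5 = 36.20

36.20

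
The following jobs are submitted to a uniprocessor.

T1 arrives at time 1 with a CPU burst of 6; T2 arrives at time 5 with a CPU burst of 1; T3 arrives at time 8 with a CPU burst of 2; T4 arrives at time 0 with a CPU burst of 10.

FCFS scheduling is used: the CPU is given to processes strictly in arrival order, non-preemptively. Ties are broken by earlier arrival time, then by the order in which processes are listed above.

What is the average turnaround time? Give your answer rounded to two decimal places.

12.00

Schedule: | T4 0-10 | T1 10-16 | T2 16-17 | T3 17-19 |
Completion: T1=16  T2=17  T3=19  T4=10
Turnaround (C−A): T1=15  T2=12  T3=11  T4=10
Turnaround times: T1=15, T2=12, T3=11, T4=10
Average turnaround = (15+12+11+10) / 4 = 48/4 = 12.00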